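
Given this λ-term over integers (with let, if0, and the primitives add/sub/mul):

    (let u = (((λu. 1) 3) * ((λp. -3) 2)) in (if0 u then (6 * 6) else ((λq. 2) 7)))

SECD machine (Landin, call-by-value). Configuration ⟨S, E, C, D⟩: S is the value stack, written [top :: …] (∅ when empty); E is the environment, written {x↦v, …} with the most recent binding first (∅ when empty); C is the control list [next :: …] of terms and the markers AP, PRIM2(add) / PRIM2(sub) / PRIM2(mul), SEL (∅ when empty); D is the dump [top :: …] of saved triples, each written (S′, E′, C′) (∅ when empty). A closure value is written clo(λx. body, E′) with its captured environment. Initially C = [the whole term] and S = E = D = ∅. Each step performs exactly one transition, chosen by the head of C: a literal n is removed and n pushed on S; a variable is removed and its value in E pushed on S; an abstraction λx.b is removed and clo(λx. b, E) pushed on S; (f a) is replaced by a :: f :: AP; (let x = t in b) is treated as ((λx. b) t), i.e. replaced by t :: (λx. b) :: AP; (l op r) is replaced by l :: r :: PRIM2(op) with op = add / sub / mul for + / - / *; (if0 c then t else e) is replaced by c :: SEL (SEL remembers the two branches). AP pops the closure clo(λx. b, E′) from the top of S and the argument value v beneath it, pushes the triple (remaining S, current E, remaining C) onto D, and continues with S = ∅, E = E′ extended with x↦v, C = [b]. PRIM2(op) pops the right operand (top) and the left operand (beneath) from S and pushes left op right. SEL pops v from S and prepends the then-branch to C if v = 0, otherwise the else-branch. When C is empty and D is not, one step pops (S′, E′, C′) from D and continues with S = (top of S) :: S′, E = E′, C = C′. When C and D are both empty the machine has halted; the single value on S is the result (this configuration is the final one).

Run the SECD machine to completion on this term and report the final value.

t=0: ⟨S=∅; E=∅; C=[(let u = (((λu. 1) 3) * ((λp. -3) 2)) in (if0 u then (6 * 6) else ((λq. 2) 7)))]; D=∅⟩
t=1: ⟨S=∅; E=∅; C=[(((λu. 1) 3) * ((λp. -3) 2)) :: (λu. (if0 u then (6 * 6) else ((λq. 2) 7))) :: AP]; D=∅⟩
t=2: ⟨S=∅; E=∅; C=[((λu. 1) 3) :: ((λp. -3) 2) :: PRIM2(mul) :: (λu. (if0 u then (6 * 6) else ((λq. 2) 7))) :: AP]; D=∅⟩
t=3: ⟨S=∅; E=∅; C=[3 :: (λu. 1) :: AP :: ((λp. -3) 2) :: PRIM2(mul) :: (λu. (if0 u then (6 * 6) else ((λq. 2) 7))) :: AP]; D=∅⟩
t=4: ⟨S=[3]; E=∅; C=[(λu. 1) :: AP :: ((λp. -3) 2) :: PRIM2(mul) :: (λu. (if0 u then (6 * 6) else ((λq. 2) 7))) :: AP]; D=∅⟩
t=5: ⟨S=[clo(λu. 1, ∅) :: 3]; E=∅; C=[AP :: ((λp. -3) 2) :: PRIM2(mul) :: (λu. (if0 u then (6 * 6) else ((λq. 2) 7))) :: AP]; D=∅⟩
t=6: ⟨S=∅; E={u↦3}; C=[1]; D=[(∅, ∅, [((λp. -3) 2) :: PRIM2(mul) :: (λu. (if0 u then (6 * 6) else ((λq. 2) 7))) :: AP])]⟩
t=7: ⟨S=[1]; E={u↦3}; C=∅; D=[(∅, ∅, [((λp. -3) 2) :: PRIM2(mul) :: (λu. (if0 u then (6 * 6) else ((λq. 2) 7))) :: AP])]⟩
t=8: ⟨S=[1]; E=∅; C=[((λp. -3) 2) :: PRIM2(mul) :: (λu. (if0 u then (6 * 6) else ((λq. 2) 7))) :: AP]; D=∅⟩
t=9: ⟨S=[1]; E=∅; C=[2 :: (λp. -3) :: AP :: PRIM2(mul) :: (λu. (if0 u then (6 * 6) else ((λq. 2) 7))) :: AP]; D=∅⟩
t=10: ⟨S=[2 :: 1]; E=∅; C=[(λp. -3) :: AP :: PRIM2(mul) :: (λu. (if0 u then (6 * 6) else ((λq. 2) 7))) :: AP]; D=∅⟩
t=11: ⟨S=[clo(λp. -3, ∅) :: 2 :: 1]; E=∅; C=[AP :: PRIM2(mul) :: (λu. (if0 u then (6 * 6) else ((λq. 2) 7))) :: AP]; D=∅⟩
t=12: ⟨S=∅; E={p↦2}; C=[-3]; D=[([1], ∅, [PRIM2(mul) :: (λu. (if0 u then (6 * 6) else ((λq. 2) 7))) :: AP])]⟩
t=13: ⟨S=[-3]; E={p↦2}; C=∅; D=[([1], ∅, [PRIM2(mul) :: (λu. (if0 u then (6 * 6) else ((λq. 2) 7))) :: AP])]⟩
t=14: ⟨S=[-3 :: 1]; E=∅; C=[PRIM2(mul) :: (λu. (if0 u then (6 * 6) else ((λq. 2) 7))) :: AP]; D=∅⟩
t=15: ⟨S=[-3]; E=∅; C=[(λu. (if0 u then (6 * 6) else ((λq. 2) 7))) :: AP]; D=∅⟩
t=16: ⟨S=[clo(λu. (if0 u then (6 * 6) else ((λq. 2) 7)), ∅) :: -3]; E=∅; C=[AP]; D=∅⟩
t=17: ⟨S=∅; E={u↦-3}; C=[(if0 u then (6 * 6) else ((λq. 2) 7))]; D=[(∅, ∅, ∅)]⟩
t=18: ⟨S=∅; E={u↦-3}; C=[u :: SEL]; D=[(∅, ∅, ∅)]⟩
t=19: ⟨S=[-3]; E={u↦-3}; C=[SEL]; D=[(∅, ∅, ∅)]⟩
t=20: ⟨S=∅; E={u↦-3}; C=[((λq. 2) 7)]; D=[(∅, ∅, ∅)]⟩
t=21: ⟨S=∅; E={u↦-3}; C=[7 :: (λq. 2) :: AP]; D=[(∅, ∅, ∅)]⟩
t=22: ⟨S=[7]; E={u↦-3}; C=[(λq. 2) :: AP]; D=[(∅, ∅, ∅)]⟩
t=23: ⟨S=[clo(λq. 2, {u↦-3}) :: 7]; E={u↦-3}; C=[AP]; D=[(∅, ∅, ∅)]⟩
t=24: ⟨S=∅; E={q↦7, u↦-3}; C=[2]; D=[(∅, {u↦-3}, ∅) :: (∅, ∅, ∅)]⟩
t=25: ⟨S=[2]; E={q↦7, u↦-3}; C=∅; D=[(∅, {u↦-3}, ∅) :: (∅, ∅, ∅)]⟩
t=26: ⟨S=[2]; E={u↦-3}; C=∅; D=[(∅, ∅, ∅)]⟩
t=27: ⟨S=[2]; E=∅; C=∅; D=∅⟩
→ final value 2

Answer: 2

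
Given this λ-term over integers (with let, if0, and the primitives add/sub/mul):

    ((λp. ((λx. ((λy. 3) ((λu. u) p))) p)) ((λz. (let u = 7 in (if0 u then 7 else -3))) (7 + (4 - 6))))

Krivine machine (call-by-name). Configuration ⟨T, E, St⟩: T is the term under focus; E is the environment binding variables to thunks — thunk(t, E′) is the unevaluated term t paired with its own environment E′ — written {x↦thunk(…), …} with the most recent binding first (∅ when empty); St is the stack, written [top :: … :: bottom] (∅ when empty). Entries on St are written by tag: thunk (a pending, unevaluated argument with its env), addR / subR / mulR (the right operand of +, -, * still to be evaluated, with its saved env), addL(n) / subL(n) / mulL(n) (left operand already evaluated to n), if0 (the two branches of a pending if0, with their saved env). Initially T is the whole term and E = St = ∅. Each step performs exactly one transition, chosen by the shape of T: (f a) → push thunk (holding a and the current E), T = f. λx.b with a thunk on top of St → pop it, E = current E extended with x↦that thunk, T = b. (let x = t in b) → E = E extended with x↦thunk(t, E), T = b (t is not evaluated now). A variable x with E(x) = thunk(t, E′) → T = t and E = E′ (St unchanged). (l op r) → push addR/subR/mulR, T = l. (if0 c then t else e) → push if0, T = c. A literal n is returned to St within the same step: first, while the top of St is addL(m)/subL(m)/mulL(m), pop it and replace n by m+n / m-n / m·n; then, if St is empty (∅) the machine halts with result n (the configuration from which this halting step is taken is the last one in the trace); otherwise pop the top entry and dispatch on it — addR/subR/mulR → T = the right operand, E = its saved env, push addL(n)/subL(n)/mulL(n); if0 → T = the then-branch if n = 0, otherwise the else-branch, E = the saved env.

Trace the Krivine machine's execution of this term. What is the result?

t=0: <T=((λp. ((λx. ((λy. 3) ((λu. u) p))) p)) ((λz. (let u = 7 in (if0 u then 7 else -3))) (7 + (4 - 6)))), E=∅, St=∅>
t=1: <T=(λp. ((λx. ((λy. 3) ((λu. u) p))) p)), E=∅, St=[thunk]>
t=2: <T=((λx. ((λy. 3) ((λu. u) p))) p), E={p↦thunk(((λz. (let u = 7 in (if0 u then 7 else -3))) (7 + (4 - 6))), ∅)}, St=∅>
t=3: <T=(λx. ((λy. 3) ((λu. u) p))), E={p↦thunk(((λz. (let u = 7 in (if0 u then 7 else -3))) (7 + (4 - 6))), ∅)}, St=[thunk]>
t=4: <T=((λy. 3) ((λu. u) p)), E={x↦thunk(p, {p↦thunk(((λz. (let u = 7 in (if0 u then 7 else -3))) (7 + (4 - 6))), ∅)}), p↦thunk(((λz. (let u = 7 in (if0 u then 7 else -3))) (7 + (4 - 6))), ∅)}, St=∅>
t=5: <T=(λy. 3), E={x↦thunk(p, {p↦thunk(((λz. (let u = 7 in (if0 u then 7 else -3))) (7 + (4 - 6))), ∅)}), p↦thunk(((λz. (let u = 7 in (if0 u then 7 else -3))) (7 + (4 - 6))), ∅)}, St=[thunk]>
t=6: <T=3, E={y↦thunk(((λu. u) p), {x↦thunk(p, {p↦thunk(((λz. (let u = 7 in (if0 u then 7 else -3))) (7 + (4 - 6))), ∅)}), p↦thunk(((λz. (let u = 7 in (if0 u then 7 else -3))) (7 + (4 - 6))), ∅)}), x↦thunk(p, {p↦thunk(((λz. (let u = 7 in (if0 u then 7 else -3))) (7 + (4 - 6))), ∅)}), p↦thunk(((λz. (let u = 7 in (if0 u then 7 else -3))) (7 + (4 - 6))), ∅)}, St=∅>
→ final value 3

Answer: 3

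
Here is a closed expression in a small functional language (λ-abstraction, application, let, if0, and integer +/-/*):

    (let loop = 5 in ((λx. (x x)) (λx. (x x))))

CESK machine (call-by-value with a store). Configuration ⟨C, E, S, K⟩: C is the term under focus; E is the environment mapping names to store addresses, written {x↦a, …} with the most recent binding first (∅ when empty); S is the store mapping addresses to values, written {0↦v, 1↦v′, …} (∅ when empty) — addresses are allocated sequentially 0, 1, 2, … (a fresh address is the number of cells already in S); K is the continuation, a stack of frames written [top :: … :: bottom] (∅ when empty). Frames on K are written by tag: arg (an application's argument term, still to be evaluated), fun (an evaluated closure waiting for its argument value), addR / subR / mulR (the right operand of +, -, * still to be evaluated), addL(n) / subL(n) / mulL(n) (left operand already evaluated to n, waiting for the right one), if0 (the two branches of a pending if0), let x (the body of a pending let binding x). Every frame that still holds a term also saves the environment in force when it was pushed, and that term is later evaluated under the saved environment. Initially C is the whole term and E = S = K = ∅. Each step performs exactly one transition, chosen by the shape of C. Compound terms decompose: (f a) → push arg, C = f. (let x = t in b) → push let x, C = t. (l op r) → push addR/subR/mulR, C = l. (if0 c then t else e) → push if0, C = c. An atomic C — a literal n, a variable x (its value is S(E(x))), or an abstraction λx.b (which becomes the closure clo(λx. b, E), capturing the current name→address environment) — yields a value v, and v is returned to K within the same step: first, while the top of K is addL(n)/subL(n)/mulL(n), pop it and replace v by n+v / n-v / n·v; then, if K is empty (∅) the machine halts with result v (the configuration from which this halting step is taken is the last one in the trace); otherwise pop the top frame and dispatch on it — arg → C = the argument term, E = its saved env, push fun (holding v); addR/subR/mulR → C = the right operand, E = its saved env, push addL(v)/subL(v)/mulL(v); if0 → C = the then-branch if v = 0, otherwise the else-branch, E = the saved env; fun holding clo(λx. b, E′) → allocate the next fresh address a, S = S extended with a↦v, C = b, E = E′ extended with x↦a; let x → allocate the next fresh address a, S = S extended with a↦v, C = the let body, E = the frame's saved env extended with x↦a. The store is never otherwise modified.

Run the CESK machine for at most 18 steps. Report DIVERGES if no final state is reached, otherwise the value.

Answer: DIVERGES (no final state within 18 steps)

Derivation:
0. [C=(let loop = 5 in ((λx. (x x)) (λx. (x x)))) | E=∅ | S=∅ | K=∅]
1. [C=5 | E=∅ | S=∅ | K=[let loop]]
2. [C=((λx. (x x)) (λx. (x x))) | E={loop↦0} | S={0↦5} | K=∅]
3. [C=(λx. (x x)) | E={loop↦0} | S={0↦5} | K=[arg]]
4. [C=(λx. (x x)) | E={loop↦0} | S={0↦5} | K=[fun]]
5. [C=(x x) | E={x↦1, loop↦0} | S={0↦5, 1↦clo(λx. (x x), {loop↦0})} | K=∅]
6. [C=x | E={x↦1, loop↦0} | S={0↦5, 1↦clo(λx. (x x), {loop↦0})} | K=[arg]]
7. [C=x | E={x↦1, loop↦0} | S={0↦5, 1↦clo(λx. (x x), {loop↦0})} | K=[fun]]
8. [C=(x x) | E={x↦2, loop↦0} | S={0↦5, 1↦clo(λx. (x x), {loop↦0}), 2↦clo(λx. (x x), {loop↦0})} | K=∅]
9. [C=x | E={x↦2, loop↦0} | S={0↦5, 1↦clo(λx. (x x), {loop↦0}), 2↦clo(λx. (x x), {loop↦0})} | K=[arg]]
10. [C=x | E={x↦2, loop↦0} | S={0↦5, 1↦clo(λx. (x x), {loop↦0}), 2↦clo(λx. (x x), {loop↦0})} | K=[fun]]
11. [C=(x x) | E={x↦3, loop↦0} | S={0↦5, 1↦clo(λx. (x x), {loop↦0}), 2↦clo(λx. (x x), {loop↦0}), 3↦clo(λx. (x x), {loop↦0})} | K=∅]
12. [C=x | E={x↦3, loop↦0} | S={0↦5, 1↦clo(λx. (x x), {loop↦0}), 2↦clo(λx. (x x), {loop↦0}), 3↦clo(λx. (x x), {loop↦0})} | K=[arg]]
13. [C=x | E={x↦3, loop↦0} | S={0↦5, 1↦clo(λx. (x x), {loop↦0}), 2↦clo(λx. (x x), {loop↦0}), 3↦clo(λx. (x x), {loop↦0})} | K=[fun]]
14. [C=(x x) | E={x↦4, loop↦0} | S={0↦5, 1↦clo(λx. (x x), {loop↦0}), 2↦clo(λx. (x x), {loop↦0}), 3↦clo(λx. (x x), {loop↦0}), 4↦clo(λx. (x x), {loop↦0})} | K=∅]
15. [C=x | E={x↦4, loop↦0} | S={0↦5, 1↦clo(λx. (x x), {loop↦0}), 2↦clo(λx. (x x), {loop↦0}), 3↦clo(λx. (x x), {loop↦0}), 4↦clo(λx. (x x), {loop↦0})} | K=[arg]]
16. [C=x | E={x↦4, loop↦0} | S={0↦5, 1↦clo(λx. (x x), {loop↦0}), 2↦clo(λx. (x x), {loop↦0}), 3↦clo(λx. (x x), {loop↦0}), 4↦clo(λx. (x x), {loop↦0})} | K=[fun]]
17. [C=(x x) | E={x↦5, loop↦0} | S={0↦5, 1↦clo(λx. (x x), {loop↦0}), 2↦clo(λx. (x x), {loop↦0}), 3↦clo(λx. (x x), {loop↦0}), 4↦clo(λx. (x x), {loop↦0}), 5↦clo(λx. (x x), {loop↦0})} | K=∅]
18. [C=x | E={x↦5, loop↦0} | S={0↦5, 1↦clo(λx. (x x), {loop↦0}), 2↦clo(λx. (x x), {loop↦0}), 3↦clo(λx. (x x), {loop↦0}), 4↦clo(λx. (x x), {loop↦0}), 5↦clo(λx. (x x), {loop↦0})} | K=[arg]]
→ 18 transitions taken and the configuration is still not final: no result within 18 steps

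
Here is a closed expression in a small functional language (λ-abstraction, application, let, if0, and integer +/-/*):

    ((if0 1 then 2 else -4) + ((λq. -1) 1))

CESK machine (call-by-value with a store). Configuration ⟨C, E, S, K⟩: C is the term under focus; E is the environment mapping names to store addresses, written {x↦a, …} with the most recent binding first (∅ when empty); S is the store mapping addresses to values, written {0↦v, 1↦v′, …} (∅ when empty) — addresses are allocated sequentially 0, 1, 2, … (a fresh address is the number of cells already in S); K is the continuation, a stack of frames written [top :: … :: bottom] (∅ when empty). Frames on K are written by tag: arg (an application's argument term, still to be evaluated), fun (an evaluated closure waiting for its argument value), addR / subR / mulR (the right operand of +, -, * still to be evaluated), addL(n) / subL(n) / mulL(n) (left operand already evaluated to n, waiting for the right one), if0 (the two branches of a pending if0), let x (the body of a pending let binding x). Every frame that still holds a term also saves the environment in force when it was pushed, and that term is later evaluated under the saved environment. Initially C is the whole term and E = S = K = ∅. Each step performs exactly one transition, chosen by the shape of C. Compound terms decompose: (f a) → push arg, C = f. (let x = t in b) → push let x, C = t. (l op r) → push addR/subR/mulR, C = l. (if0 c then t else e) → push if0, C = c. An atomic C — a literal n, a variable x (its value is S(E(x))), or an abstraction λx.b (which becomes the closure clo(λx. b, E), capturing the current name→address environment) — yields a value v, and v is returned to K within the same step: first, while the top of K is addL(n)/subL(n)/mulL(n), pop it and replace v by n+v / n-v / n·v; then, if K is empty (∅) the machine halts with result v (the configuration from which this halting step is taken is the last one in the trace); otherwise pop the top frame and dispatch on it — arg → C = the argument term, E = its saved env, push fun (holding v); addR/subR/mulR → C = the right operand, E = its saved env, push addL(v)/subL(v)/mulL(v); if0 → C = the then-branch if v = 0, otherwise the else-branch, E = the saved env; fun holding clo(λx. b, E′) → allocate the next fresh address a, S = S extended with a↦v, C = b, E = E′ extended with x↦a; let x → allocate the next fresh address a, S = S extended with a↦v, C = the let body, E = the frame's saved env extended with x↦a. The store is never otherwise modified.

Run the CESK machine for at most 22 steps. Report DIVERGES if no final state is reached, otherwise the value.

t=0: [C=((if0 1 then 2 else -4) + ((λq. -1) 1)) | E=∅ | S=∅ | K=∅]
t=1: [C=(if0 1 then 2 else -4) | E=∅ | S=∅ | K=[addR]]
t=2: [C=1 | E=∅ | S=∅ | K=[if0 :: addR]]
t=3: [C=-4 | E=∅ | S=∅ | K=[addR]]
t=4: [C=((λq. -1) 1) | E=∅ | S=∅ | K=[addL(-4)]]
t=5: [C=(λq. -1) | E=∅ | S=∅ | K=[arg :: addL(-4)]]
t=6: [C=1 | E=∅ | S=∅ | K=[fun :: addL(-4)]]
t=7: [C=-1 | E={q↦0} | S={0↦1} | K=[addL(-4)]]
→ final value -5

Answer: -5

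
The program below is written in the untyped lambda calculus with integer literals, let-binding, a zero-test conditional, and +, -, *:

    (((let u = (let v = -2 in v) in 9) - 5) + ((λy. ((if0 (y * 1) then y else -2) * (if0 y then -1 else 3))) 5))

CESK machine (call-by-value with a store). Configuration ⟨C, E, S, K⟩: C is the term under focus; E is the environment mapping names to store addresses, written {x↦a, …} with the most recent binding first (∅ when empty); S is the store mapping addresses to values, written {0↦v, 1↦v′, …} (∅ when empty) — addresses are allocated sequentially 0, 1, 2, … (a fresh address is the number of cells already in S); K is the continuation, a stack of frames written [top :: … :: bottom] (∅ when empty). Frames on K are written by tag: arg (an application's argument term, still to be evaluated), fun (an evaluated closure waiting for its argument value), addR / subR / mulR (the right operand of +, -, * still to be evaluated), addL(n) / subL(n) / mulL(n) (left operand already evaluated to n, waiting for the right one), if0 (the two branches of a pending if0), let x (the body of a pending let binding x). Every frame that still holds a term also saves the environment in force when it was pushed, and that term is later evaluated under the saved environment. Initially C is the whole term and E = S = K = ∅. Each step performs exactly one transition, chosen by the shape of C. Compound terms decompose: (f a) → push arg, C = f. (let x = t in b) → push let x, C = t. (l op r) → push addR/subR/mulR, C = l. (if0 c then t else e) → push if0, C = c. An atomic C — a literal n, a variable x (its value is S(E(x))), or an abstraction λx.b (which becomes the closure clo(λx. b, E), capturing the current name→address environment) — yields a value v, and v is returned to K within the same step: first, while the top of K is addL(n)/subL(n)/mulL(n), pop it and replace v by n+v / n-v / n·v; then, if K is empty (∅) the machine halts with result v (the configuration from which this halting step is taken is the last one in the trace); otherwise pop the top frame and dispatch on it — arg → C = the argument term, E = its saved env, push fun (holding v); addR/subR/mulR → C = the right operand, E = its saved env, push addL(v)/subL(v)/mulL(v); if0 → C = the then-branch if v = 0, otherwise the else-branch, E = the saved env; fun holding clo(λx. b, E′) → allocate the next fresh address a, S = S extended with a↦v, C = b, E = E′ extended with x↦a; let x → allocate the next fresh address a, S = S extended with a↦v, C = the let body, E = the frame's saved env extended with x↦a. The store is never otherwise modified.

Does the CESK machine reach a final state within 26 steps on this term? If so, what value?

0. <C=(((let u = (let v = -2 in v) in 9) - 5) + ((λy. ((if0 (y * 1) then y else -2) * (if0 y then -1 else 3))) 5)), E=∅, S=∅, K=∅>
1. <C=((let u = (let v = -2 in v) in 9) - 5), E=∅, S=∅, K=[addR]>
2. <C=(let u = (let v = -2 in v) in 9), E=∅, S=∅, K=[subR :: addR]>
3. <C=(let v = -2 in v), E=∅, S=∅, K=[let u :: subR :: addR]>
4. <C=-2, E=∅, S=∅, K=[let v :: let u :: subR :: addR]>
5. <C=v, E={v↦0}, S={0↦-2}, K=[let u :: subR :: addR]>
6. <C=9, E={u↦1}, S={0↦-2, 1↦-2}, K=[subR :: addR]>
7. <C=5, E=∅, S={0↦-2, 1↦-2}, K=[subL(9) :: addR]>
8. <C=((λy. ((if0 (y * 1) then y else -2) * (if0 y then -1 else 3))) 5), E=∅, S={0↦-2, 1↦-2}, K=[addL(4)]>
9. <C=(λy. ((if0 (y * 1) then y else -2) * (if0 y then -1 else 3))), E=∅, S={0↦-2, 1↦-2}, K=[arg :: addL(4)]>
10. <C=5, E=∅, S={0↦-2, 1↦-2}, K=[fun :: addL(4)]>
11. <C=((if0 (y * 1) then y else -2) * (if0 y then -1 else 3)), E={y↦2}, S={0↦-2, 1↦-2, 2↦5}, K=[addL(4)]>
12. <C=(if0 (y * 1) then y else -2), E={y↦2}, S={0↦-2, 1↦-2, 2↦5}, K=[mulR :: addL(4)]>
13. <C=(y * 1), E={y↦2}, S={0↦-2, 1↦-2, 2↦5}, K=[if0 :: mulR :: addL(4)]>
14. <C=y, E={y↦2}, S={0↦-2, 1↦-2, 2↦5}, K=[mulR :: if0 :: mulR :: addL(4)]>
15. <C=1, E={y↦2}, S={0↦-2, 1↦-2, 2↦5}, K=[mulL(5) :: if0 :: mulR :: addL(4)]>
16. <C=-2, E={y↦2}, S={0↦-2, 1↦-2, 2↦5}, K=[mulR :: addL(4)]>
17. <C=(if0 y then -1 else 3), E={y↦2}, S={0↦-2, 1↦-2, 2↦5}, K=[mulL(-2) :: addL(4)]>
18. <C=y, E={y↦2}, S={0↦-2, 1↦-2, 2↦5}, K=[if0 :: mulL(-2) :: addL(4)]>
19. <C=3, E={y↦2}, S={0↦-2, 1↦-2, 2↦5}, K=[mulL(-2) :: addL(4)]>
→ final value -2

Answer: -2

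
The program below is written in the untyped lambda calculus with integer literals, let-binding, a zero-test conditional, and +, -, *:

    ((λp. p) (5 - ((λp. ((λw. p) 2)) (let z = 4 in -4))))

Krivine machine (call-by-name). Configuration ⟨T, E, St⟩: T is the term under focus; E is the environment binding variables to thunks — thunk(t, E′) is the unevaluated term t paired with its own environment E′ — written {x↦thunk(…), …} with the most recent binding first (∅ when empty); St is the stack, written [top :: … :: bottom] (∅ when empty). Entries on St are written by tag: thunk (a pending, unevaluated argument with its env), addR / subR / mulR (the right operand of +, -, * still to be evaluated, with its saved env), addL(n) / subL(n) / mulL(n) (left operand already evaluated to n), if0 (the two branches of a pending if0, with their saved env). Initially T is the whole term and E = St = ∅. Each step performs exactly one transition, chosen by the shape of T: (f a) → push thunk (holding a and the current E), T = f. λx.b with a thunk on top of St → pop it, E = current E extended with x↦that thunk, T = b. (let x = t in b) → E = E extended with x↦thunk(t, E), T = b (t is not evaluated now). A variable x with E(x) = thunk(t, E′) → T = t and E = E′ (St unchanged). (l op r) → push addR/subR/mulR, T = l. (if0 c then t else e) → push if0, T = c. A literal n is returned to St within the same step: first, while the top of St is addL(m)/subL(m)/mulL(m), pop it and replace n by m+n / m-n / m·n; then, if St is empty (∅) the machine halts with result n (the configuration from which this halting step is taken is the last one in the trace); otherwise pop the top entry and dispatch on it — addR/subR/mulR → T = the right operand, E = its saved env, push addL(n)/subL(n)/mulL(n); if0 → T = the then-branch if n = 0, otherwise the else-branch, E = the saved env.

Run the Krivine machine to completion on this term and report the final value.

t=0: <T=((λp. p) (5 - ((λp. ((λw. p) 2)) (let z = 4 in -4)))), E=∅, St=∅>
t=1: <T=(λp. p), E=∅, St=[thunk]>
t=2: <T=p, E={p↦thunk((5 - ((λp. ((λw. p) 2)) (let z = 4 in -4))), ∅)}, St=∅>
t=3: <T=(5 - ((λp. ((λw. p) 2)) (let z = 4 in -4))), E=∅, St=∅>
t=4: <T=5, E=∅, St=[subR]>
t=5: <T=((λp. ((λw. p) 2)) (let z = 4 in -4)), E=∅, St=[subL(5)]>
t=6: <T=(λp. ((λw. p) 2)), E=∅, St=[thunk :: subL(5)]>
t=7: <T=((λw. p) 2), E={p↦thunk((let z = 4 in -4), ∅)}, St=[subL(5)]>
t=8: <T=(λw. p), E={p↦thunk((let z = 4 in -4), ∅)}, St=[thunk :: subL(5)]>
t=9: <T=p, E={w↦thunk(2, {p↦thunk((let z = 4 in -4), ∅)}), p↦thunk((let z = 4 in -4), ∅)}, St=[subL(5)]>
t=10: <T=(let z = 4 in -4), E=∅, St=[subL(5)]>
t=11: <T=-4, E={z↦thunk(4, ∅)}, St=[subL(5)]>
→ final value 9

Answer: 9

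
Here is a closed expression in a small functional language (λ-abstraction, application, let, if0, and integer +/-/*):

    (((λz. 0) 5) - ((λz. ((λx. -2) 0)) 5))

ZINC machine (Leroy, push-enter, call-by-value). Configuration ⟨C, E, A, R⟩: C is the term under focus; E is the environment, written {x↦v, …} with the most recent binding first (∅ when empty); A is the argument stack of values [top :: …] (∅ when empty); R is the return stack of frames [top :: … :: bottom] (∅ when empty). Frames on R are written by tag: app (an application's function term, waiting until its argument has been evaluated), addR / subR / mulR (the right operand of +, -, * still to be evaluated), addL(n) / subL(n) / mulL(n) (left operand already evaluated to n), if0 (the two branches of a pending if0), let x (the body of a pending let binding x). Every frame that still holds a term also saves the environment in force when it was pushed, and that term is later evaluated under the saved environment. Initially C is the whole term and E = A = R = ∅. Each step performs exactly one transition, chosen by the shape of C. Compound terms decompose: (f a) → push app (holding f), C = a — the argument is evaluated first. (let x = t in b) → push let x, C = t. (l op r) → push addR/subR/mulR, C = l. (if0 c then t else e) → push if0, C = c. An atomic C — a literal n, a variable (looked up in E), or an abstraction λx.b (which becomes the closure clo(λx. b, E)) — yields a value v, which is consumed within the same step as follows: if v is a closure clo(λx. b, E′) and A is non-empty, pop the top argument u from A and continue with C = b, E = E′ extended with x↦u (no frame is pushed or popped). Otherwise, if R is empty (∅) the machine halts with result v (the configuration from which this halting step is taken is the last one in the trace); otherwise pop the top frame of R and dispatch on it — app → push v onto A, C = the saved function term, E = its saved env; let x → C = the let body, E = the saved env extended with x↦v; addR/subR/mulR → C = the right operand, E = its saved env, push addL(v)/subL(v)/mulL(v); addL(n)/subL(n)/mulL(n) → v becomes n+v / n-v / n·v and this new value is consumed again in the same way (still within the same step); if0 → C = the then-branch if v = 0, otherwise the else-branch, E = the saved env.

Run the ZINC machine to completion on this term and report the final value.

step 0: <C=(((λz. 0) 5) - ((λz. ((λx. -2) 0)) 5)), E=∅, A=∅, R=∅>
step 1: <C=((λz. 0) 5), E=∅, A=∅, R=[subR]>
step 2: <C=5, E=∅, A=∅, R=[app :: subR]>
step 3: <C=(λz. 0), E=∅, A=[5], R=[subR]>
step 4: <C=0, E={z↦5}, A=∅, R=[subR]>
step 5: <C=((λz. ((λx. -2) 0)) 5), E=∅, A=∅, R=[subL(0)]>
step 6: <C=5, E=∅, A=∅, R=[app :: subL(0)]>
step 7: <C=(λz. ((λx. -2) 0)), E=∅, A=[5], R=[subL(0)]>
step 8: <C=((λx. -2) 0), E={z↦5}, A=∅, R=[subL(0)]>
step 9: <C=0, E={z↦5}, A=∅, R=[app :: subL(0)]>
step 10: <C=(λx. -2), E={z↦5}, A=[0], R=[subL(0)]>
step 11: <C=-2, E={x↦0, z↦5}, A=∅, R=[subL(0)]>
→ final value 2

Answer: 2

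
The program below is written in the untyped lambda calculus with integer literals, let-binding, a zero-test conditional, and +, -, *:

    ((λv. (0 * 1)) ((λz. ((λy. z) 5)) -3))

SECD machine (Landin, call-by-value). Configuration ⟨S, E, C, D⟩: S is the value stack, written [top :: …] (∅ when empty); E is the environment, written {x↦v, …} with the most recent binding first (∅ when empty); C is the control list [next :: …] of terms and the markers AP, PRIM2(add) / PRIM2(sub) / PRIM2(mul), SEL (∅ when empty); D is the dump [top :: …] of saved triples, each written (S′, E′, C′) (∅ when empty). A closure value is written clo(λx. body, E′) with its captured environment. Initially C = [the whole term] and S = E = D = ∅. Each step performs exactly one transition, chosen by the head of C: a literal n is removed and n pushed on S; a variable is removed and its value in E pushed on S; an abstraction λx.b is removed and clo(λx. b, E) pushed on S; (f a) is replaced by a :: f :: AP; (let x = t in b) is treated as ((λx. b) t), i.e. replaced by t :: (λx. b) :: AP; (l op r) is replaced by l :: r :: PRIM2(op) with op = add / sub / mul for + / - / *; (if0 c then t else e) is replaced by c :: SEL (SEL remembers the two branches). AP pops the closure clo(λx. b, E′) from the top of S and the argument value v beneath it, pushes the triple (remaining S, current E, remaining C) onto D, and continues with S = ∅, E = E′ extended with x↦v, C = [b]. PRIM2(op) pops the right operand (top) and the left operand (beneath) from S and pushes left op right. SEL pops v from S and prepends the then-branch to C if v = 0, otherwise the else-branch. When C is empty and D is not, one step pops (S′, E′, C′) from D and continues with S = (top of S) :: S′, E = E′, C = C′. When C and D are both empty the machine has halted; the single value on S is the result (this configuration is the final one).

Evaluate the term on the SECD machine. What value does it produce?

step 0: ⟨S=∅; E=∅; C=[((λv. (0 * 1)) ((λz. ((λy. z) 5)) -3))]; D=∅⟩
step 1: ⟨S=∅; E=∅; C=[((λz. ((λy. z) 5)) -3) :: (λv. (0 * 1)) :: AP]; D=∅⟩
step 2: ⟨S=∅; E=∅; C=[-3 :: (λz. ((λy. z) 5)) :: AP :: (λv. (0 * 1)) :: AP]; D=∅⟩
step 3: ⟨S=[-3]; E=∅; C=[(λz. ((λy. z) 5)) :: AP :: (λv. (0 * 1)) :: AP]; D=∅⟩
step 4: ⟨S=[clo(λz. ((λy. z) 5), ∅) :: -3]; E=∅; C=[AP :: (λv. (0 * 1)) :: AP]; D=∅⟩
step 5: ⟨S=∅; E={z↦-3}; C=[((λy. z) 5)]; D=[(∅, ∅, [(λv. (0 * 1)) :: AP])]⟩
step 6: ⟨S=∅; E={z↦-3}; C=[5 :: (λy. z) :: AP]; D=[(∅, ∅, [(λv. (0 * 1)) :: AP])]⟩
step 7: ⟨S=[5]; E={z↦-3}; C=[(λy. z) :: AP]; D=[(∅, ∅, [(λv. (0 * 1)) :: AP])]⟩
step 8: ⟨S=[clo(λy. z, {z↦-3}) :: 5]; E={z↦-3}; C=[AP]; D=[(∅, ∅, [(λv. (0 * 1)) :: AP])]⟩
step 9: ⟨S=∅; E={y↦5, z↦-3}; C=[z]; D=[(∅, {z↦-3}, ∅) :: (∅, ∅, [(λv. (0 * 1)) :: AP])]⟩
step 10: ⟨S=[-3]; E={y↦5, z↦-3}; C=∅; D=[(∅, {z↦-3}, ∅) :: (∅, ∅, [(λv. (0 * 1)) :: AP])]⟩
step 11: ⟨S=[-3]; E={z↦-3}; C=∅; D=[(∅, ∅, [(λv. (0 * 1)) :: AP])]⟩
step 12: ⟨S=[-3]; E=∅; C=[(λv. (0 * 1)) :: AP]; D=∅⟩
step 13: ⟨S=[clo(λv. (0 * 1), ∅) :: -3]; E=∅; C=[AP]; D=∅⟩
step 14: ⟨S=∅; E={v↦-3}; C=[(0 * 1)]; D=[(∅, ∅, ∅)]⟩
step 15: ⟨S=∅; E={v↦-3}; C=[0 :: 1 :: PRIM2(mul)]; D=[(∅, ∅, ∅)]⟩
step 16: ⟨S=[0]; E={v↦-3}; C=[1 :: PRIM2(mul)]; D=[(∅, ∅, ∅)]⟩
step 17: ⟨S=[1 :: 0]; E={v↦-3}; C=[PRIM2(mul)]; D=[(∅, ∅, ∅)]⟩
step 18: ⟨S=[0]; E={v↦-3}; C=∅; D=[(∅, ∅, ∅)]⟩
step 19: ⟨S=[0]; E=∅; C=∅; D=∅⟩
→ final value 0

Answer: 0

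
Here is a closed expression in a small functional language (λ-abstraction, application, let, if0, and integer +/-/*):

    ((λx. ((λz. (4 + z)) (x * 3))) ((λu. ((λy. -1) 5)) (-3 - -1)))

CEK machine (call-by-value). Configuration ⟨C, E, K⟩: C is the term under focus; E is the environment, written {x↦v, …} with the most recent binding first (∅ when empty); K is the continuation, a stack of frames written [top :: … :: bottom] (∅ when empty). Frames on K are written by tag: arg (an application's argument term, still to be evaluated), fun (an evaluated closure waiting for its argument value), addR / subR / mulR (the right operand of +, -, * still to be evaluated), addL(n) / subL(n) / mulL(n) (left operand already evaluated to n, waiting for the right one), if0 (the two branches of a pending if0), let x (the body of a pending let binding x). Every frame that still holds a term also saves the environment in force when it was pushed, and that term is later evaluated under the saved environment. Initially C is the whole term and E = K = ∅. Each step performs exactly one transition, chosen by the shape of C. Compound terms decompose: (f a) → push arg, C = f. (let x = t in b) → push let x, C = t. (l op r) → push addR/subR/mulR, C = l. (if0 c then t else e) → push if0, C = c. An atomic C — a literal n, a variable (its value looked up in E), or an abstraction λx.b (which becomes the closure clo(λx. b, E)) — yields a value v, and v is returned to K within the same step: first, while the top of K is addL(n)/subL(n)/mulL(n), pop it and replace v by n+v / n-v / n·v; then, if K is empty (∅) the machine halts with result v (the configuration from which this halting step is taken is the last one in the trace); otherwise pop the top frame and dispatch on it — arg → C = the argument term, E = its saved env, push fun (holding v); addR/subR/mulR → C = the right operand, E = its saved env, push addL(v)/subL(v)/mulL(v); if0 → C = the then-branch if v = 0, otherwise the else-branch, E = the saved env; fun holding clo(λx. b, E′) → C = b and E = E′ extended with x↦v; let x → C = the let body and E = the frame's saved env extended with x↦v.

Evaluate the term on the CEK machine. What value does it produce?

t=0: ⟨C=((λx. ((λz. (4 + z)) (x * 3))) ((λu. ((λy. -1) 5)) (-3 - -1))); E=∅; K=∅⟩
t=1: ⟨C=(λx. ((λz. (4 + z)) (x * 3))); E=∅; K=[arg]⟩
t=2: ⟨C=((λu. ((λy. -1) 5)) (-3 - -1)); E=∅; K=[fun]⟩
t=3: ⟨C=(λu. ((λy. -1) 5)); E=∅; K=[arg :: fun]⟩
t=4: ⟨C=(-3 - -1); E=∅; K=[fun :: fun]⟩
t=5: ⟨C=-3; E=∅; K=[subR :: fun :: fun]⟩
t=6: ⟨C=-1; E=∅; K=[subL(-3) :: fun :: fun]⟩
t=7: ⟨C=((λy. -1) 5); E={u↦-2}; K=[fun]⟩
t=8: ⟨C=(λy. -1); E={u↦-2}; K=[arg :: fun]⟩
t=9: ⟨C=5; E={u↦-2}; K=[fun :: fun]⟩
t=10: ⟨C=-1; E={y↦5, u↦-2}; K=[fun]⟩
t=11: ⟨C=((λz. (4 + z)) (x * 3)); E={x↦-1}; K=∅⟩
t=12: ⟨C=(λz. (4 + z)); E={x↦-1}; K=[arg]⟩
t=13: ⟨C=(x * 3); E={x↦-1}; K=[fun]⟩
t=14: ⟨C=x; E={x↦-1}; K=[mulR :: fun]⟩
t=15: ⟨C=3; E={x↦-1}; K=[mulL(-1) :: fun]⟩
t=16: ⟨C=(4 + z); E={z↦-3, x↦-1}; K=∅⟩
t=17: ⟨C=4; E={z↦-3, x↦-1}; K=[addR]⟩
t=18: ⟨C=z; E={z↦-3, x↦-1}; K=[addL(4)]⟩
→ final value 1

Answer: 1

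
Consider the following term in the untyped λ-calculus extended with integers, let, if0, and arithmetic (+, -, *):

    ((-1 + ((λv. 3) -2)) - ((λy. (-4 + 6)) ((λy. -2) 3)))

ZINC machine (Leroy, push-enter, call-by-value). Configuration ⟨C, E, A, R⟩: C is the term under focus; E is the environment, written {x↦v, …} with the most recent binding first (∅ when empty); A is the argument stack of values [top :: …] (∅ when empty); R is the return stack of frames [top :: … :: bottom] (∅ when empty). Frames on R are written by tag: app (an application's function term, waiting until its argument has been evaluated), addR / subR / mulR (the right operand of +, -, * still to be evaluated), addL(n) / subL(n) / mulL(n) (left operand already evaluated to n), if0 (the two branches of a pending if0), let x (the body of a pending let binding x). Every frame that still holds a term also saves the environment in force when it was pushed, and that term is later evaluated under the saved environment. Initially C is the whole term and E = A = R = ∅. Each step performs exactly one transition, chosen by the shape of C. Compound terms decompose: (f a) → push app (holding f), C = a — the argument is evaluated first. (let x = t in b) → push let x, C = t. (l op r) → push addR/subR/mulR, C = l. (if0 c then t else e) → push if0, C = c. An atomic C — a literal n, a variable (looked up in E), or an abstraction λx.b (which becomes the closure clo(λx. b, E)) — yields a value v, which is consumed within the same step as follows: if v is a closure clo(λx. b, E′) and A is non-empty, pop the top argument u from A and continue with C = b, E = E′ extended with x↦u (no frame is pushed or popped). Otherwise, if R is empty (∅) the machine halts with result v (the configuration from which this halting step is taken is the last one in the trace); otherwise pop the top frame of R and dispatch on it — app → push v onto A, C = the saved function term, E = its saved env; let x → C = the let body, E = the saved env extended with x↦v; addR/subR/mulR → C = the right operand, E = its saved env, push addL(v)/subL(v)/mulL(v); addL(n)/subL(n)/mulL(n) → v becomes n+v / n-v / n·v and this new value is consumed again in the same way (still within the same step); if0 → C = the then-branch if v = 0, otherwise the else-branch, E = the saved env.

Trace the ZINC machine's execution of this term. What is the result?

Answer: 0

Derivation:
step 0: ⟨C=((-1 + ((λv. 3) -2)) - ((λy. (-4 + 6)) ((λy. -2) 3))); E=∅; A=∅; R=∅⟩
step 1: ⟨C=(-1 + ((λv. 3) -2)); E=∅; A=∅; R=[subR]⟩
step 2: ⟨C=-1; E=∅; A=∅; R=[addR :: subR]⟩
step 3: ⟨C=((λv. 3) -2); E=∅; A=∅; R=[addL(-1) :: subR]⟩
step 4: ⟨C=-2; E=∅; A=∅; R=[app :: addL(-1) :: subR]⟩
step 5: ⟨C=(λv. 3); E=∅; A=[-2]; R=[addL(-1) :: subR]⟩
step 6: ⟨C=3; E={v↦-2}; A=∅; R=[addL(-1) :: subR]⟩
step 7: ⟨C=((λy. (-4 + 6)) ((λy. -2) 3)); E=∅; A=∅; R=[subL(2)]⟩
step 8: ⟨C=((λy. -2) 3); E=∅; A=∅; R=[app :: subL(2)]⟩
step 9: ⟨C=3; E=∅; A=∅; R=[app :: app :: subL(2)]⟩
step 10: ⟨C=(λy. -2); E=∅; A=[3]; R=[app :: subL(2)]⟩
step 11: ⟨C=-2; E={y↦3}; A=∅; R=[app :: subL(2)]⟩
step 12: ⟨C=(λy. (-4 + 6)); E=∅; A=[-2]; R=[subL(2)]⟩
step 13: ⟨C=(-4 + 6); E={y↦-2}; A=∅; R=[subL(2)]⟩
step 14: ⟨C=-4; E={y↦-2}; A=∅; R=[addR :: subL(2)]⟩
step 15: ⟨C=6; E={y↦-2}; A=∅; R=[addL(-4) :: subL(2)]⟩
→ final value 0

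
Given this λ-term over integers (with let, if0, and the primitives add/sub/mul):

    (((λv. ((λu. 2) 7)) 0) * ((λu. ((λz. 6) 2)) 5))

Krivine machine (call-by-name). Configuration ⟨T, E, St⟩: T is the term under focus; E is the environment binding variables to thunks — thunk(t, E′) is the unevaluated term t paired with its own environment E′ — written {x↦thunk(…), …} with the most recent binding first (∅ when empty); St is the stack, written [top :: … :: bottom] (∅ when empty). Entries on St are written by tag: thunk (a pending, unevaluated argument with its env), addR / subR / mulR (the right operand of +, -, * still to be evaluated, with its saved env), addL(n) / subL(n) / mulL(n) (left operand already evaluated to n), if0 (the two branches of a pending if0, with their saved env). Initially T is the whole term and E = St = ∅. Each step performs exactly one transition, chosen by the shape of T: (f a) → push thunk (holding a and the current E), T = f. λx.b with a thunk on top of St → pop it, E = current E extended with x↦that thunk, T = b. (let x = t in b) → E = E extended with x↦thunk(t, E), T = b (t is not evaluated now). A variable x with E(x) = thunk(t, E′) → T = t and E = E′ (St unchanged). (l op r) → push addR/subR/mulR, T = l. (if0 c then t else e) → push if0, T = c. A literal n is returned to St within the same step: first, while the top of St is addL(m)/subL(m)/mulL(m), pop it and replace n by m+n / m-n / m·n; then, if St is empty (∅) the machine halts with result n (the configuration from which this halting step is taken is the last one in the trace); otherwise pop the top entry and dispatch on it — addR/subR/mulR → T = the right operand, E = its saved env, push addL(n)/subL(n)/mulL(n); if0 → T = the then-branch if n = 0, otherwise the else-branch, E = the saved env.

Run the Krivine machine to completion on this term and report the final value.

Answer: 12

Derivation:
t=0: [T=(((λv. ((λu. 2) 7)) 0) * ((λu. ((λz. 6) 2)) 5)) | E=∅ | St=∅]
t=1: [T=((λv. ((λu. 2) 7)) 0) | E=∅ | St=[mulR]]
t=2: [T=(λv. ((λu. 2) 7)) | E=∅ | St=[thunk :: mulR]]
t=3: [T=((λu. 2) 7) | E={v↦thunk(0, ∅)} | St=[mulR]]
t=4: [T=(λu. 2) | E={v↦thunk(0, ∅)} | St=[thunk :: mulR]]
t=5: [T=2 | E={u↦thunk(7, {v↦thunk(0, ∅)}), v↦thunk(0, ∅)} | St=[mulR]]
t=6: [T=((λu. ((λz. 6) 2)) 5) | E=∅ | St=[mulL(2)]]
t=7: [T=(λu. ((λz. 6) 2)) | E=∅ | St=[thunk :: mulL(2)]]
t=8: [T=((λz. 6) 2) | E={u↦thunk(5, ∅)} | St=[mulL(2)]]
t=9: [T=(λz. 6) | E={u↦thunk(5, ∅)} | St=[thunk :: mulL(2)]]
t=10: [T=6 | E={z↦thunk(2, {u↦thunk(5, ∅)}), u↦thunk(5, ∅)} | St=[mulL(2)]]
→ final value 12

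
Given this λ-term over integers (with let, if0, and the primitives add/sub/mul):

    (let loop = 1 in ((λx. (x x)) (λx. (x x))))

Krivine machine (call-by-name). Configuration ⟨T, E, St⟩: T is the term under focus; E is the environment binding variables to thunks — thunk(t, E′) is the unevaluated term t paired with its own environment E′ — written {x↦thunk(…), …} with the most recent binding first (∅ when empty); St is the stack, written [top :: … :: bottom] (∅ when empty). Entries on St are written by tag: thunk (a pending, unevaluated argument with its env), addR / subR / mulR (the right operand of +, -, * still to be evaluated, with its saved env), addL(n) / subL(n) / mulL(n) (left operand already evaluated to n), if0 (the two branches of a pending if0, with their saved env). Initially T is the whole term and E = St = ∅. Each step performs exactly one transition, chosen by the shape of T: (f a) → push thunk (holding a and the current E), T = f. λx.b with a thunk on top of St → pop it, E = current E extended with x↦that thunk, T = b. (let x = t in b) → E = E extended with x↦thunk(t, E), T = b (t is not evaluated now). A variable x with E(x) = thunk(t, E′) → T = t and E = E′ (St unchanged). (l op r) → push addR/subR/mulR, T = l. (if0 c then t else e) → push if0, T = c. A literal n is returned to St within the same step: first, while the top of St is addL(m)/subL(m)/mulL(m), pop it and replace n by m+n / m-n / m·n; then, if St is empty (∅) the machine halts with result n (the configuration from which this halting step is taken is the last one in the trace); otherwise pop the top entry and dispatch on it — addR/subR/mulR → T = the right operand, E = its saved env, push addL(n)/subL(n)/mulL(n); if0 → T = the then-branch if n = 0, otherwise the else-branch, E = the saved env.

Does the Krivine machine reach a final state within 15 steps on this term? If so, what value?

step 0: [T=(let loop = 1 in ((λx. (x x)) (λx. (x x)))) | E=∅ | St=∅]
step 1: [T=((λx. (x x)) (λx. (x x))) | E={loop↦thunk(1, ∅)} | St=∅]
step 2: [T=(λx. (x x)) | E={loop↦thunk(1, ∅)} | St=[thunk]]
step 3: [T=(x x) | E={x↦thunk((λx. (x x)), {loop↦thunk(1, ∅)}), loop↦thunk(1, ∅)} | St=∅]
step 4: [T=x | E={x↦thunk((λx. (x x)), {loop↦thunk(1, ∅)}), loop↦thunk(1, ∅)} | St=[thunk]]
step 5: [T=(λx. (x x)) | E={loop↦thunk(1, ∅)} | St=[thunk]]
step 6: [T=(x x) | E={x↦thunk(x, {x↦thunk((λx. (x x)), {loop↦thunk(1, ∅)}), loop↦thunk(1, ∅)}), loop↦thunk(1, ∅)} | St=∅]
step 7: [T=x | E={x↦thunk(x, {x↦thunk((λx. (x x)), {loop↦thunk(1, ∅)}), loop↦thunk(1, ∅)}), loop↦thunk(1, ∅)} | St=[thunk]]
step 8: [T=x | E={x↦thunk((λx. (x x)), {loop↦thunk(1, ∅)}), loop↦thunk(1, ∅)} | St=[thunk]]
step 9: [T=(λx. (x x)) | E={loop↦thunk(1, ∅)} | St=[thunk]]
step 10: [T=(x x) | E={x↦thunk(x, {x↦thunk(x, {x↦thunk((λx. (x x)), {loop↦thunk(1, ∅)}), loop↦thunk(1, ∅)}), loop↦thunk(1, ∅)}), loop↦thunk(1, ∅)} | St=∅]
step 11: [T=x | E={x↦thunk(x, {x↦thunk(x, {x↦thunk((λx. (x x)), {loop↦thunk(1, ∅)}), loop↦thunk(1, ∅)}), loop↦thunk(1, ∅)}), loop↦thunk(1, ∅)} | St=[thunk]]
step 12: [T=x | E={x↦thunk(x, {x↦thunk((λx. (x x)), {loop↦thunk(1, ∅)}), loop↦thunk(1, ∅)}), loop↦thunk(1, ∅)} | St=[thunk]]
step 13: [T=x | E={x↦thunk((λx. (x x)), {loop↦thunk(1, ∅)}), loop↦thunk(1, ∅)} | St=[thunk]]
step 14: [T=(λx. (x x)) | E={loop↦thunk(1, ∅)} | St=[thunk]]
step 15: [T=(x x) | E={x↦thunk(x, {x↦thunk(x, {x↦thunk(x, {x↦thunk((λx. (x x)), {loop↦thunk(1, ∅)}), loop↦thunk(1, ∅)}), loop↦thunk(1, ∅)}), loop↦thunk(1, ∅)}), loop↦thunk(1, ∅)} | St=∅]
→ 15 transitions taken and the configuration is still not final: no result within 15 steps

Answer: DIVERGES (no final state within 15 steps)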